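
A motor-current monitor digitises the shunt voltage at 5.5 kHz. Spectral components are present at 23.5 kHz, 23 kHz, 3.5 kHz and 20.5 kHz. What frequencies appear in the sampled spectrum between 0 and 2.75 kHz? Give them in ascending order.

fs/2 = 2.75 kHz.
23.5 kHz mod fs = 1.5 kHz.
1.5 kHz ≤ fs/2 = 2.75 kHz, appears at 1.5 kHz.
23 kHz mod fs = 1 kHz.
1 kHz ≤ fs/2 = 2.75 kHz, appears at 1 kHz.
3.5 kHz > fs/2 = 2.75 kHz, folds to fs − 3.5 kHz = 2 kHz.
20.5 kHz mod fs = 4 kHz.
4 kHz > fs/2 = 2.75 kHz, folds to fs − 4 kHz = 1.5 kHz.
Distinct values: {1 kHz, 1.5 kHz, 2 kHz}.

1 kHz, 1.5 kHz, 2 kHz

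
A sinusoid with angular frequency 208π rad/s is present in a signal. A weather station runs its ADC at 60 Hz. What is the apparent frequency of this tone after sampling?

16 Hz

ω = 208π rad/s → f = ω/(2π) = 104 Hz.
104 Hz mod fs = 44 Hz.
44 Hz > fs/2 = 30 Hz, folds to fs − 44 Hz = 16 Hz.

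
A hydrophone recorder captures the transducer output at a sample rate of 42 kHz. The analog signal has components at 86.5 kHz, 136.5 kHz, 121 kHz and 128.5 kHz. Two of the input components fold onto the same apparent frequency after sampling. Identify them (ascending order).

86.5 kHz, 128.5 kHz

fs/2 = 21 kHz.
86.5 kHz mod fs = 2.5 kHz.
2.5 kHz ≤ fs/2 = 21 kHz, appears at 2.5 kHz.
136.5 kHz mod fs = 10.5 kHz.
10.5 kHz ≤ fs/2 = 21 kHz, appears at 10.5 kHz.
121 kHz mod fs = 37 kHz.
37 kHz > fs/2 = 21 kHz, folds to fs − 37 kHz = 5 kHz.
128.5 kHz mod fs = 2.5 kHz.
2.5 kHz ≤ fs/2 = 21 kHz, appears at 2.5 kHz.
86.5 kHz and 128.5 kHz both map to 2.5 kHz.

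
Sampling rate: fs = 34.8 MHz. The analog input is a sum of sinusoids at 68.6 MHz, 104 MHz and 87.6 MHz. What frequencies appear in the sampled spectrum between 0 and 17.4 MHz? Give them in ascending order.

0.4 MHz, 1 MHz, 16.8 MHz

fs/2 = 17.4 MHz.
68.6 MHz mod fs = 33.8 MHz.
33.8 MHz > fs/2 = 17.4 MHz, folds to fs − 33.8 MHz = 1 MHz.
104 MHz mod fs = 34.4 MHz.
34.4 MHz > fs/2 = 17.4 MHz, folds to fs − 34.4 MHz = 0.4 MHz.
87.6 MHz mod fs = 18 MHz.
18 MHz > fs/2 = 17.4 MHz, folds to fs − 18 MHz = 16.8 MHz.
Distinct values: {0.4 MHz, 1 MHz, 16.8 MHz}.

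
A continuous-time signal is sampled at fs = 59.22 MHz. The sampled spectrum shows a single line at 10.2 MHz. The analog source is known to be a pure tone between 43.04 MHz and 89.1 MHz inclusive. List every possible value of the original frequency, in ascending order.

49.02 MHz, 69.42 MHz

Frequencies that alias to 10.2 MHz are k·fs ± 10.2 MHz for integer k ≥ 0.
k=0: 10.2 MHz.
k=1: 49.02 MHz, 69.42 MHz.
k=2: 108.24 MHz, 128.64 MHz.
Within [43.04 MHz, 89.1 MHz]: 49.02 MHz, 69.42 MHz.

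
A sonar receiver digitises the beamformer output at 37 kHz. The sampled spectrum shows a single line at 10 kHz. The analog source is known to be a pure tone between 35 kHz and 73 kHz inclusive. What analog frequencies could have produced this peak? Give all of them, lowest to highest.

47 kHz, 64 kHz

Frequencies that alias to 10 kHz are k·fs ± 10 kHz for integer k ≥ 0.
k=0: 10 kHz.
k=1: 27 kHz, 47 kHz.
k=2: 64 kHz, 84 kHz.
k=3: 101 kHz, 121 kHz.
Within [35 kHz, 73 kHz]: 47 kHz, 64 kHz.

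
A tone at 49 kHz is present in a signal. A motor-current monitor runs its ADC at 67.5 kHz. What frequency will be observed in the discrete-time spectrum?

49 kHz > fs/2 = 33.75 kHz, folds to fs − 49 kHz = 18.5 kHz.

18.5 kHz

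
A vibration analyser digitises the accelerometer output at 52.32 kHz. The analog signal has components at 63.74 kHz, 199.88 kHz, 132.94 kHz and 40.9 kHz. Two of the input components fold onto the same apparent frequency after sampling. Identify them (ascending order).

fs/2 = 26.16 kHz.
63.74 kHz mod fs = 11.42 kHz.
11.42 kHz ≤ fs/2 = 26.16 kHz, appears at 11.42 kHz.
199.88 kHz mod fs = 42.92 kHz.
42.92 kHz > fs/2 = 26.16 kHz, folds to fs − 42.92 kHz = 9.4 kHz.
132.94 kHz mod fs = 28.3 kHz.
28.3 kHz > fs/2 = 26.16 kHz, folds to fs − 28.3 kHz = 24.02 kHz.
40.9 kHz > fs/2 = 26.16 kHz, folds to fs − 40.9 kHz = 11.42 kHz.
40.9 kHz and 63.74 kHz both map to 11.42 kHz.

40.9 kHz, 63.74 kHz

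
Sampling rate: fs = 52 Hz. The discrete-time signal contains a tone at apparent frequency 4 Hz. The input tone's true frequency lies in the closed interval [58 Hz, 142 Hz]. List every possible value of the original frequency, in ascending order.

100 Hz, 108 Hz

Frequencies that alias to 4 Hz are k·fs ± 4 Hz for integer k ≥ 0.
k=0: 4 Hz.
k=1: 48 Hz, 56 Hz.
k=2: 100 Hz, 108 Hz.
k=3: 152 Hz, 160 Hz.
Within [58 Hz, 142 Hz]: 100 Hz, 108 Hz.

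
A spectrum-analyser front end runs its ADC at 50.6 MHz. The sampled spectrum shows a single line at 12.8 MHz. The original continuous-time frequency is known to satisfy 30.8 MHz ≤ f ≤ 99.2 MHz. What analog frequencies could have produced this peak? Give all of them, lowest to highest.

Frequencies that alias to 12.8 MHz are k·fs ± 12.8 MHz for integer k ≥ 0.
k=0: 12.8 MHz.
k=1: 37.8 MHz, 63.4 MHz.
k=2: 88.4 MHz, 114 MHz.
k=3: 139 MHz, 164.6 MHz.
Within [30.8 MHz, 99.2 MHz]: 37.8 MHz, 63.4 MHz, 88.4 MHz.

37.8 MHz, 63.4 MHz, 88.4 MHz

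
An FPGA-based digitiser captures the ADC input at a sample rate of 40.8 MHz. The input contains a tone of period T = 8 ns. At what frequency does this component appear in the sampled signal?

2.6 MHz

T = 8 ns → f = 1/T = 125 MHz.
125 MHz mod fs = 2.6 MHz.
2.6 MHz ≤ fs/2 = 20.4 MHz, appears at 2.6 MHz.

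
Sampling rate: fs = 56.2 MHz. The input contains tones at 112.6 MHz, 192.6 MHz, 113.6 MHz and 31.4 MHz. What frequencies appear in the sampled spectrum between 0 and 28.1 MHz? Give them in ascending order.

0.2 MHz, 1.2 MHz, 24 MHz, 24.8 MHz

fs/2 = 28.1 MHz.
112.6 MHz mod fs = 0.2 MHz.
0.2 MHz ≤ fs/2 = 28.1 MHz, appears at 0.2 MHz.
192.6 MHz mod fs = 24 MHz.
24 MHz ≤ fs/2 = 28.1 MHz, appears at 24 MHz.
113.6 MHz mod fs = 1.2 MHz.
1.2 MHz ≤ fs/2 = 28.1 MHz, appears at 1.2 MHz.
31.4 MHz > fs/2 = 28.1 MHz, folds to fs − 31.4 MHz = 24.8 MHz.
Distinct values: {0.2 MHz, 1.2 MHz, 24 MHz, 24.8 MHz}.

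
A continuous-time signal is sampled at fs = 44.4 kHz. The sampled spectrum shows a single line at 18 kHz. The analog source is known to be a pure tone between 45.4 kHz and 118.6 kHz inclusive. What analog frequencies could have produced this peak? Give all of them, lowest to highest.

Frequencies that alias to 18 kHz are k·fs ± 18 kHz for integer k ≥ 0.
k=0: 18 kHz.
k=1: 26.4 kHz, 62.4 kHz.
k=2: 70.8 kHz, 106.8 kHz.
k=3: 115.2 kHz, 151.2 kHz.
k=4: 159.6 kHz, 195.6 kHz.
Within [45.4 kHz, 118.6 kHz]: 62.4 kHz, 70.8 kHz, 106.8 kHz, 115.2 kHz.

62.4 kHz, 70.8 kHz, 106.8 kHz, 115.2 kHz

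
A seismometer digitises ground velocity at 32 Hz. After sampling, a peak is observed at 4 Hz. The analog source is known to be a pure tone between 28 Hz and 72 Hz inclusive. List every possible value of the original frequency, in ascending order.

28 Hz, 36 Hz, 60 Hz, 68 Hz

Frequencies that alias to 4 Hz are k·fs ± 4 Hz for integer k ≥ 0.
k=0: 4 Hz.
k=1: 28 Hz, 36 Hz.
k=2: 60 Hz, 68 Hz.
k=3: 92 Hz, 100 Hz.
Within [28 Hz, 72 Hz]: 28 Hz, 36 Hz, 60 Hz, 68 Hz.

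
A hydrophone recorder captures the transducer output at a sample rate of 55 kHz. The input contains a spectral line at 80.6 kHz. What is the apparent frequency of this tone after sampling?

25.6 kHz

80.6 kHz mod fs = 25.6 kHz.
25.6 kHz ≤ fs/2 = 27.5 kHz, appears at 25.6 kHz.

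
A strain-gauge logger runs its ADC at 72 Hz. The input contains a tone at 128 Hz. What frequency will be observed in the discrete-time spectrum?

128 Hz mod fs = 56 Hz.
56 Hz > fs/2 = 36 Hz, folds to fs − 56 Hz = 16 Hz.

16 Hz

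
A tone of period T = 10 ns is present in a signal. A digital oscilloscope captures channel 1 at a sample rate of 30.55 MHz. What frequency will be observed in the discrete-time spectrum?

T = 10 ns → f = 1/T = 100 MHz.
100 MHz mod fs = 8.35 MHz.
8.35 MHz ≤ fs/2 = 15.275 MHz, appears at 8.35 MHz.

8.35 MHz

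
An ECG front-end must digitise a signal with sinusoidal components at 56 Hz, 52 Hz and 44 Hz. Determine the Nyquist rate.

112 Hz

Highest-frequency component: 56 Hz.
Nyquist rate = 2 × 56 Hz = 112 Hz.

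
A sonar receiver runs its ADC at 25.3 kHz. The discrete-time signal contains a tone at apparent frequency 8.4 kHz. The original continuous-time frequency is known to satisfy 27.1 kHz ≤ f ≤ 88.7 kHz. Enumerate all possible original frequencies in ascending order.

Frequencies that alias to 8.4 kHz are k·fs ± 8.4 kHz for integer k ≥ 0.
k=0: 8.4 kHz.
k=1: 16.9 kHz, 33.7 kHz.
k=2: 42.2 kHz, 59 kHz.
k=3: 67.5 kHz, 84.3 kHz.
k=4: 92.8 kHz, 109.6 kHz.
Within [27.1 kHz, 88.7 kHz]: 33.7 kHz, 42.2 kHz, 59 kHz, 67.5 kHz, 84.3 kHz.

33.7 kHz, 42.2 kHz, 59 kHz, 67.5 kHz, 84.3 kHz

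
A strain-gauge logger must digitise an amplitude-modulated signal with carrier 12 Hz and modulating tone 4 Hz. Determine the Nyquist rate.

AM sidebands sit at fc ± fm = 8 Hz and 16 Hz.
Highest-frequency component: 16 Hz.
Nyquist rate = 2 × 16 Hz = 32 Hz.

32 Hz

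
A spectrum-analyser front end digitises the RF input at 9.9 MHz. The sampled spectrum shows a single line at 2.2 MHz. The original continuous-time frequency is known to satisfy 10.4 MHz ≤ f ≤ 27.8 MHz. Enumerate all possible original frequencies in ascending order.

Frequencies that alias to 2.2 MHz are k·fs ± 2.2 MHz for integer k ≥ 0.
k=0: 2.2 MHz.
k=1: 7.7 MHz, 12.1 MHz.
k=2: 17.6 MHz, 22 MHz.
k=3: 27.5 MHz, 31.9 MHz.
k=4: 37.4 MHz, 41.8 MHz.
Within [10.4 MHz, 27.8 MHz]: 12.1 MHz, 17.6 MHz, 22 MHz, 27.5 MHz.

12.1 MHz, 17.6 MHz, 22 MHz, 27.5 MHz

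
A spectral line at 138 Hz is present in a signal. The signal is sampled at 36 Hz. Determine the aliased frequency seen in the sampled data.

6 Hz

138 Hz mod fs = 30 Hz.
30 Hz > fs/2 = 18 Hz, folds to fs − 30 Hz = 6 Hz.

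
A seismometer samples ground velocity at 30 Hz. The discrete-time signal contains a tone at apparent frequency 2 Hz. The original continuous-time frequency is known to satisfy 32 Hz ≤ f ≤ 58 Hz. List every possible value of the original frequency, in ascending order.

32 Hz, 58 Hz

Frequencies that alias to 2 Hz are k·fs ± 2 Hz for integer k ≥ 0.
k=0: 2 Hz.
k=1: 28 Hz, 32 Hz.
k=2: 58 Hz, 62 Hz.
k=3: 88 Hz, 92 Hz.
Within [32 Hz, 58 Hz]: 32 Hz, 58 Hz.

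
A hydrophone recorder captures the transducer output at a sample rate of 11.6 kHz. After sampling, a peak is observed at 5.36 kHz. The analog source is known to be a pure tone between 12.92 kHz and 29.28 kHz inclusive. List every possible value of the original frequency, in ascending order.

Frequencies that alias to 5.36 kHz are k·fs ± 5.36 kHz for integer k ≥ 0.
k=0: 5.36 kHz.
k=1: 6.24 kHz, 16.96 kHz.
k=2: 17.84 kHz, 28.56 kHz.
k=3: 29.44 kHz, 40.16 kHz.
Within [12.92 kHz, 29.28 kHz]: 16.96 kHz, 17.84 kHz, 28.56 kHz.

16.96 kHz, 17.84 kHz, 28.56 kHz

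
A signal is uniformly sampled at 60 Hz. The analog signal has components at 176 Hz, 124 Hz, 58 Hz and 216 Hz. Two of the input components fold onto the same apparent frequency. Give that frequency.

4 Hz

fs/2 = 30 Hz.
176 Hz mod fs = 56 Hz.
56 Hz > fs/2 = 30 Hz, folds to fs − 56 Hz = 4 Hz.
124 Hz mod fs = 4 Hz.
4 Hz ≤ fs/2 = 30 Hz, appears at 4 Hz.
58 Hz > fs/2 = 30 Hz, folds to fs − 58 Hz = 2 Hz.
216 Hz mod fs = 36 Hz.
36 Hz > fs/2 = 30 Hz, folds to fs − 36 Hz = 24 Hz.
124 Hz and 176 Hz both map to 4 Hz.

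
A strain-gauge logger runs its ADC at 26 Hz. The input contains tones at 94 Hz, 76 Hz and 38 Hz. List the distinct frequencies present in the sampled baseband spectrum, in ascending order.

2 Hz, 10 Hz, 12 Hz

fs/2 = 13 Hz.
94 Hz mod fs = 16 Hz.
16 Hz > fs/2 = 13 Hz, folds to fs − 16 Hz = 10 Hz.
76 Hz mod fs = 24 Hz.
24 Hz > fs/2 = 13 Hz, folds to fs − 24 Hz = 2 Hz.
38 Hz mod fs = 12 Hz.
12 Hz ≤ fs/2 = 13 Hz, appears at 12 Hz.
Distinct values: {2 Hz, 10 Hz, 12 Hz}.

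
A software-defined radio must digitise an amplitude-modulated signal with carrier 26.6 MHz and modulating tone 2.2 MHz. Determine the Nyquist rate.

57.6 MHz

AM sidebands sit at fc ± fm = 24.4 MHz and 28.8 MHz.
Highest-frequency component: 28.8 MHz.
Nyquist rate = 2 × 28.8 MHz = 57.6 MHz.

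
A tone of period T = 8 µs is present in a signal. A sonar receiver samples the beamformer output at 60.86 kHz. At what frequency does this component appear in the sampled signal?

T = 8 µs → f = 1/T = 125 kHz.
125 kHz mod fs = 3.28 kHz.
3.28 kHz ≤ fs/2 = 30.43 kHz, appears at 3.28 kHz.

3.28 kHz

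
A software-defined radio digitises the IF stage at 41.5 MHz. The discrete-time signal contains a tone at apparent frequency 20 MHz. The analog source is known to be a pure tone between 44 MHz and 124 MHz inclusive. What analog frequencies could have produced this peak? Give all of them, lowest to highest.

Frequencies that alias to 20 MHz are k·fs ± 20 MHz for integer k ≥ 0.
k=0: 20 MHz.
k=1: 21.5 MHz, 61.5 MHz.
k=2: 63 MHz, 103 MHz.
k=3: 104.5 MHz, 144.5 MHz.
k=4: 146 MHz, 186 MHz.
Within [44 MHz, 124 MHz]: 61.5 MHz, 63 MHz, 103 MHz, 104.5 MHz.

61.5 MHz, 63 MHz, 103 MHz, 104.5 MHz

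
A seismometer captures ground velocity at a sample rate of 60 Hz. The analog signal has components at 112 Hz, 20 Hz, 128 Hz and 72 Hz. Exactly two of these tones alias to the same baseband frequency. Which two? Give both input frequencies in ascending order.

112 Hz, 128 Hz

fs/2 = 30 Hz.
112 Hz mod fs = 52 Hz.
52 Hz > fs/2 = 30 Hz, folds to fs − 52 Hz = 8 Hz.
20 Hz ≤ fs/2 = 30 Hz, passes unchanged.
128 Hz mod fs = 8 Hz.
8 Hz ≤ fs/2 = 30 Hz, appears at 8 Hz.
72 Hz mod fs = 12 Hz.
12 Hz ≤ fs/2 = 30 Hz, appears at 12 Hz.
112 Hz and 128 Hz both map to 8 Hz.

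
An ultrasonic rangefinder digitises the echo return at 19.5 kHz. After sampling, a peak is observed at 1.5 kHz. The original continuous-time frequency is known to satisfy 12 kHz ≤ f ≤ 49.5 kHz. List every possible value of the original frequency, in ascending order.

18 kHz, 21 kHz, 37.5 kHz, 40.5 kHz

Frequencies that alias to 1.5 kHz are k·fs ± 1.5 kHz for integer k ≥ 0.
k=0: 1.5 kHz.
k=1: 18 kHz, 21 kHz.
k=2: 37.5 kHz, 40.5 kHz.
k=3: 57 kHz, 60 kHz.
Within [12 kHz, 49.5 kHz]: 18 kHz, 21 kHz, 37.5 kHz, 40.5 kHz.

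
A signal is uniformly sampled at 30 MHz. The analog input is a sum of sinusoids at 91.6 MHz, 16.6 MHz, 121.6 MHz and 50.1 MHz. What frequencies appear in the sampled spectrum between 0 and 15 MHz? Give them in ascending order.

fs/2 = 15 MHz.
91.6 MHz mod fs = 1.6 MHz.
1.6 MHz ≤ fs/2 = 15 MHz, appears at 1.6 MHz.
16.6 MHz > fs/2 = 15 MHz, folds to fs − 16.6 MHz = 13.4 MHz.
121.6 MHz mod fs = 1.6 MHz.
1.6 MHz ≤ fs/2 = 15 MHz, appears at 1.6 MHz.
50.1 MHz mod fs = 20.1 MHz.
20.1 MHz > fs/2 = 15 MHz, folds to fs − 20.1 MHz = 9.9 MHz.
Distinct values: {1.6 MHz, 9.9 MHz, 13.4 MHz}.

1.6 MHz, 9.9 MHz, 13.4 MHz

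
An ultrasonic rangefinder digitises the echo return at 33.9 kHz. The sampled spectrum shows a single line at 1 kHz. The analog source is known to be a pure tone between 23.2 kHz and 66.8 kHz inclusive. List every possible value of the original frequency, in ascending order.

Frequencies that alias to 1 kHz are k·fs ± 1 kHz for integer k ≥ 0.
k=0: 1 kHz.
k=1: 32.9 kHz, 34.9 kHz.
k=2: 66.8 kHz, 68.8 kHz.
k=3: 100.7 kHz, 102.7 kHz.
Within [23.2 kHz, 66.8 kHz]: 32.9 kHz, 34.9 kHz, 66.8 kHz.

32.9 kHz, 34.9 kHz, 66.8 kHz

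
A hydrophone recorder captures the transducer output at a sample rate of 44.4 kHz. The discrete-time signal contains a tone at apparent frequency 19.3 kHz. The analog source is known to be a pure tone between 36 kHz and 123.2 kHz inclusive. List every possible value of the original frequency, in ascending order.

63.7 kHz, 69.5 kHz, 108.1 kHz, 113.9 kHz

Frequencies that alias to 19.3 kHz are k·fs ± 19.3 kHz for integer k ≥ 0.
k=0: 19.3 kHz.
k=1: 25.1 kHz, 63.7 kHz.
k=2: 69.5 kHz, 108.1 kHz.
k=3: 113.9 kHz, 152.5 kHz.
k=4: 158.3 kHz, 196.9 kHz.
Within [36 kHz, 123.2 kHz]: 63.7 kHz, 69.5 kHz, 108.1 kHz, 113.9 kHz.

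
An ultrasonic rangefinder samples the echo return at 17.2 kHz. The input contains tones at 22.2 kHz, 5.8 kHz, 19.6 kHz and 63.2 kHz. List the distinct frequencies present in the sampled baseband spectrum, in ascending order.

2.4 kHz, 5 kHz, 5.6 kHz, 5.8 kHz

fs/2 = 8.6 kHz.
22.2 kHz mod fs = 5 kHz.
5 kHz ≤ fs/2 = 8.6 kHz, appears at 5 kHz.
5.8 kHz ≤ fs/2 = 8.6 kHz, passes unchanged.
19.6 kHz mod fs = 2.4 kHz.
2.4 kHz ≤ fs/2 = 8.6 kHz, appears at 2.4 kHz.
63.2 kHz mod fs = 11.6 kHz.
11.6 kHz > fs/2 = 8.6 kHz, folds to fs − 11.6 kHz = 5.6 kHz.
Distinct values: {2.4 kHz, 5 kHz, 5.6 kHz, 5.8 kHz}.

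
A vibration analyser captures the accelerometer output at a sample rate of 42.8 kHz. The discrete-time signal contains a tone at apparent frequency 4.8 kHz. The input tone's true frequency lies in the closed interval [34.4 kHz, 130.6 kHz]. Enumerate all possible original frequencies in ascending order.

Frequencies that alias to 4.8 kHz are k·fs ± 4.8 kHz for integer k ≥ 0.
k=0: 4.8 kHz.
k=1: 38 kHz, 47.6 kHz.
k=2: 80.8 kHz, 90.4 kHz.
k=3: 123.6 kHz, 133.2 kHz.
k=4: 166.4 kHz, 176 kHz.
Within [34.4 kHz, 130.6 kHz]: 38 kHz, 47.6 kHz, 80.8 kHz, 90.4 kHz, 123.6 kHz.

38 kHz, 47.6 kHz, 80.8 kHz, 90.4 kHz, 123.6 kHz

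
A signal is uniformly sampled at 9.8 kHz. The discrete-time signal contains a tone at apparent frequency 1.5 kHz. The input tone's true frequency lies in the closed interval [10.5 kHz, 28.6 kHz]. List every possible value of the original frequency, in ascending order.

Frequencies that alias to 1.5 kHz are k·fs ± 1.5 kHz for integer k ≥ 0.
k=0: 1.5 kHz.
k=1: 8.3 kHz, 11.3 kHz.
k=2: 18.1 kHz, 21.1 kHz.
k=3: 27.9 kHz, 30.9 kHz.
k=4: 37.7 kHz, 40.7 kHz.
Within [10.5 kHz, 28.6 kHz]: 11.3 kHz, 18.1 kHz, 21.1 kHz, 27.9 kHz.

11.3 kHz, 18.1 kHz, 21.1 kHz, 27.9 kHz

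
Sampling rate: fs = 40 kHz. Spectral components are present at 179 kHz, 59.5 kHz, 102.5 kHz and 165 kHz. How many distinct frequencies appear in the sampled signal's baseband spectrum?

4

fs/2 = 20 kHz.
179 kHz mod fs = 19 kHz.
19 kHz ≤ fs/2 = 20 kHz, appears at 19 kHz.
59.5 kHz mod fs = 19.5 kHz.
19.5 kHz ≤ fs/2 = 20 kHz, appears at 19.5 kHz.
102.5 kHz mod fs = 22.5 kHz.
22.5 kHz > fs/2 = 20 kHz, folds to fs − 22.5 kHz = 17.5 kHz.
165 kHz mod fs = 5 kHz.
5 kHz ≤ fs/2 = 20 kHz, appears at 5 kHz.
Distinct values: {5 kHz, 17.5 kHz, 19 kHz, 19.5 kHz} → 4.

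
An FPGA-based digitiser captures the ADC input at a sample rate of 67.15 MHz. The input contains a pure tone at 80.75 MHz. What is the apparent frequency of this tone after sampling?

80.75 MHz mod fs = 13.6 MHz.
13.6 MHz ≤ fs/2 = 33.575 MHz, appears at 13.6 MHz.

13.6 MHz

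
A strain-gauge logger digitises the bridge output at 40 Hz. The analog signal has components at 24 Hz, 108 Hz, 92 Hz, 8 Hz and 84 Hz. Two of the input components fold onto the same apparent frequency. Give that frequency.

fs/2 = 20 Hz.
24 Hz > fs/2 = 20 Hz, folds to fs − 24 Hz = 16 Hz.
108 Hz mod fs = 28 Hz.
28 Hz > fs/2 = 20 Hz, folds to fs − 28 Hz = 12 Hz.
92 Hz mod fs = 12 Hz.
12 Hz ≤ fs/2 = 20 Hz, appears at 12 Hz.
8 Hz ≤ fs/2 = 20 Hz, passes unchanged.
84 Hz mod fs = 4 Hz.
4 Hz ≤ fs/2 = 20 Hz, appears at 4 Hz.
92 Hz and 108 Hz both map to 12 Hz.

12 Hz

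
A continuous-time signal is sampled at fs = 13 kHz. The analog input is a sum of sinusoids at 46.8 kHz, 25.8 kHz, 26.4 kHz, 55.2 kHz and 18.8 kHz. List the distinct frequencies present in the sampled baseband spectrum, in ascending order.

fs/2 = 6.5 kHz.
46.8 kHz mod fs = 7.8 kHz.
7.8 kHz > fs/2 = 6.5 kHz, folds to fs − 7.8 kHz = 5.2 kHz.
25.8 kHz mod fs = 12.8 kHz.
12.8 kHz > fs/2 = 6.5 kHz, folds to fs − 12.8 kHz = 0.2 kHz.
26.4 kHz mod fs = 0.4 kHz.
0.4 kHz ≤ fs/2 = 6.5 kHz, appears at 0.4 kHz.
55.2 kHz mod fs = 3.2 kHz.
3.2 kHz ≤ fs/2 = 6.5 kHz, appears at 3.2 kHz.
18.8 kHz mod fs = 5.8 kHz.
5.8 kHz ≤ fs/2 = 6.5 kHz, appears at 5.8 kHz.
Distinct values: {0.2 kHz, 0.4 kHz, 3.2 kHz, 5.2 kHz, 5.8 kHz}.

0.2 kHz, 0.4 kHz, 3.2 kHz, 5.2 kHz, 5.8 kHz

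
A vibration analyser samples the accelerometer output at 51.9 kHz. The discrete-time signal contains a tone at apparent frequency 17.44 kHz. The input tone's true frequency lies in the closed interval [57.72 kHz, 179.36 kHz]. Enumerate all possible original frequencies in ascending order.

69.34 kHz, 86.36 kHz, 121.24 kHz, 138.26 kHz, 173.14 kHz

Frequencies that alias to 17.44 kHz are k·fs ± 17.44 kHz for integer k ≥ 0.
k=0: 17.44 kHz.
k=1: 34.46 kHz, 69.34 kHz.
k=2: 86.36 kHz, 121.24 kHz.
k=3: 138.26 kHz, 173.14 kHz.
k=4: 190.16 kHz, 225.04 kHz.
Within [57.72 kHz, 179.36 kHz]: 69.34 kHz, 86.36 kHz, 121.24 kHz, 138.26 kHz, 173.14 kHz.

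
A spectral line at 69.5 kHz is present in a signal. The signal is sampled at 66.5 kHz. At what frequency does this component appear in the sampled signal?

3 kHz

69.5 kHz mod fs = 3 kHz.
3 kHz ≤ fs/2 = 33.25 kHz, appears at 3 kHz.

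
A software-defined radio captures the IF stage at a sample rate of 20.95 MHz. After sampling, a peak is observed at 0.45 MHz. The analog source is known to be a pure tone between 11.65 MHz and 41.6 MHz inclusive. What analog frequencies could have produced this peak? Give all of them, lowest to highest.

Frequencies that alias to 0.45 MHz are k·fs ± 0.45 MHz for integer k ≥ 0.
k=0: 0.45 MHz.
k=1: 20.5 MHz, 21.4 MHz.
k=2: 41.45 MHz, 42.35 MHz.
k=3: 62.4 MHz, 63.3 MHz.
Within [11.65 MHz, 41.6 MHz]: 20.5 MHz, 21.4 MHz, 41.45 MHz.

20.5 MHz, 21.4 MHz, 41.45 MHz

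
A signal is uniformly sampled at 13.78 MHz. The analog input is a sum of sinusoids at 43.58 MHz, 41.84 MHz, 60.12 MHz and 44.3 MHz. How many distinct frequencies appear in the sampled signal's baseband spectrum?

fs/2 = 6.89 MHz.
43.58 MHz mod fs = 2.24 MHz.
2.24 MHz ≤ fs/2 = 6.89 MHz, appears at 2.24 MHz.
41.84 MHz mod fs = 0.5 MHz.
0.5 MHz ≤ fs/2 = 6.89 MHz, appears at 0.5 MHz.
60.12 MHz mod fs = 5 MHz.
5 MHz ≤ fs/2 = 6.89 MHz, appears at 5 MHz.
44.3 MHz mod fs = 2.96 MHz.
2.96 MHz ≤ fs/2 = 6.89 MHz, appears at 2.96 MHz.
Distinct values: {0.5 MHz, 2.24 MHz, 2.96 MHz, 5 MHz} → 4.

4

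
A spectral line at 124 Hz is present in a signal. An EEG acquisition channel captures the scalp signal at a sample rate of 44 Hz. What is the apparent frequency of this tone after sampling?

8 Hz

124 Hz mod fs = 36 Hz.
36 Hz > fs/2 = 22 Hz, folds to fs − 36 Hz = 8 Hz.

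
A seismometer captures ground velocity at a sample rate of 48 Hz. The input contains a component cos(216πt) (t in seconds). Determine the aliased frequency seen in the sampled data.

ω = 216π rad/s → f = ω/(2π) = 108 Hz.
108 Hz mod fs = 12 Hz.
12 Hz ≤ fs/2 = 24 Hz, appears at 12 Hz.

12 Hz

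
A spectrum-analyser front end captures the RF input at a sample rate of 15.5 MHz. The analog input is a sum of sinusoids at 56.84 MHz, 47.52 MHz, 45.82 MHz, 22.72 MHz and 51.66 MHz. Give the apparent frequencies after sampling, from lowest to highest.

fs/2 = 7.75 MHz.
56.84 MHz mod fs = 10.34 MHz.
10.34 MHz > fs/2 = 7.75 MHz, folds to fs − 10.34 MHz = 5.16 MHz.
47.52 MHz mod fs = 1.02 MHz.
1.02 MHz ≤ fs/2 = 7.75 MHz, appears at 1.02 MHz.
45.82 MHz mod fs = 14.82 MHz.
14.82 MHz > fs/2 = 7.75 MHz, folds to fs − 14.82 MHz = 0.68 MHz.
22.72 MHz mod fs = 7.22 MHz.
7.22 MHz ≤ fs/2 = 7.75 MHz, appears at 7.22 MHz.
51.66 MHz mod fs = 5.16 MHz.
5.16 MHz ≤ fs/2 = 7.75 MHz, appears at 5.16 MHz.
Distinct values: {0.68 MHz, 1.02 MHz, 5.16 MHz, 7.22 MHz}.

0.68 MHz, 1.02 MHz, 5.16 MHz, 7.22 MHz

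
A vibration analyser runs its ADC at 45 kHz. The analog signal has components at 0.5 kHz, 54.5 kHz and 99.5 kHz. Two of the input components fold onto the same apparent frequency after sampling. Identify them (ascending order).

fs/2 = 22.5 kHz.
0.5 kHz ≤ fs/2 = 22.5 kHz, passes unchanged.
54.5 kHz mod fs = 9.5 kHz.
9.5 kHz ≤ fs/2 = 22.5 kHz, appears at 9.5 kHz.
99.5 kHz mod fs = 9.5 kHz.
9.5 kHz ≤ fs/2 = 22.5 kHz, appears at 9.5 kHz.
54.5 kHz and 99.5 kHz both map to 9.5 kHz.

54.5 kHz, 99.5 kHz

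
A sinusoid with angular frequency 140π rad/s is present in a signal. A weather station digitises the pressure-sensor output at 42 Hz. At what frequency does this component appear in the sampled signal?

14 Hz

ω = 140π rad/s → f = ω/(2π) = 70 Hz.
70 Hz mod fs = 28 Hz.
28 Hz > fs/2 = 21 Hz, folds to fs − 28 Hz = 14 Hz.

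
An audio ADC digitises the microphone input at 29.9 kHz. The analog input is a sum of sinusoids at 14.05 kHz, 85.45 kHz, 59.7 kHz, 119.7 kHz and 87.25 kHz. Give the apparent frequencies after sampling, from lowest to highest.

fs/2 = 14.95 kHz.
14.05 kHz ≤ fs/2 = 14.95 kHz, passes unchanged.
85.45 kHz mod fs = 25.65 kHz.
25.65 kHz > fs/2 = 14.95 kHz, folds to fs − 25.65 kHz = 4.25 kHz.
59.7 kHz mod fs = 29.8 kHz.
29.8 kHz > fs/2 = 14.95 kHz, folds to fs − 29.8 kHz = 0.1 kHz.
119.7 kHz mod fs = 0.1 kHz.
0.1 kHz ≤ fs/2 = 14.95 kHz, appears at 0.1 kHz.
87.25 kHz mod fs = 27.45 kHz.
27.45 kHz > fs/2 = 14.95 kHz, folds to fs − 27.45 kHz = 2.45 kHz.
Distinct values: {0.1 kHz, 2.45 kHz, 4.25 kHz, 14.05 kHz}.

0.1 kHz, 2.45 kHz, 4.25 kHz, 14.05 kHz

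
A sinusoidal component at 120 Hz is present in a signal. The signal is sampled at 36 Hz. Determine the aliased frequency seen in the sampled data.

12 Hz

120 Hz mod fs = 12 Hz.
12 Hz ≤ fs/2 = 18 Hz, appears at 12 Hz.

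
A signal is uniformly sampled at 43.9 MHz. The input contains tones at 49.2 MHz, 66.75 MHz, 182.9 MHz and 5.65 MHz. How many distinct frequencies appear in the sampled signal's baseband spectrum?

4

fs/2 = 21.95 MHz.
49.2 MHz mod fs = 5.3 MHz.
5.3 MHz ≤ fs/2 = 21.95 MHz, appears at 5.3 MHz.
66.75 MHz mod fs = 22.85 MHz.
22.85 MHz > fs/2 = 21.95 MHz, folds to fs − 22.85 MHz = 21.05 MHz.
182.9 MHz mod fs = 7.3 MHz.
7.3 MHz ≤ fs/2 = 21.95 MHz, appears at 7.3 MHz.
5.65 MHz ≤ fs/2 = 21.95 MHz, passes unchanged.
Distinct values: {5.3 MHz, 5.65 MHz, 7.3 MHz, 21.05 MHz} → 4.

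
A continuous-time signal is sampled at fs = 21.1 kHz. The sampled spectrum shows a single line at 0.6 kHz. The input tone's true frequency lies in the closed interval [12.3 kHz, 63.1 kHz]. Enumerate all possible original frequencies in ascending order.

20.5 kHz, 21.7 kHz, 41.6 kHz, 42.8 kHz, 62.7 kHz

Frequencies that alias to 0.6 kHz are k·fs ± 0.6 kHz for integer k ≥ 0.
k=0: 0.6 kHz.
k=1: 20.5 kHz, 21.7 kHz.
k=2: 41.6 kHz, 42.8 kHz.
k=3: 62.7 kHz, 63.9 kHz.
k=4: 83.8 kHz, 85 kHz.
Within [12.3 kHz, 63.1 kHz]: 20.5 kHz, 21.7 kHz, 41.6 kHz, 42.8 kHz, 62.7 kHz.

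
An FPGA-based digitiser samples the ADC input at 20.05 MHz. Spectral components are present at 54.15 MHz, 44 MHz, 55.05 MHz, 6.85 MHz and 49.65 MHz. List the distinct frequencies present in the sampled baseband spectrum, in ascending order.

fs/2 = 10.025 MHz.
54.15 MHz mod fs = 14.05 MHz.
14.05 MHz > fs/2 = 10.025 MHz, folds to fs − 14.05 MHz = 6 MHz.
44 MHz mod fs = 3.9 MHz.
3.9 MHz ≤ fs/2 = 10.025 MHz, appears at 3.9 MHz.
55.05 MHz mod fs = 14.95 MHz.
14.95 MHz > fs/2 = 10.025 MHz, folds to fs − 14.95 MHz = 5.1 MHz.
6.85 MHz ≤ fs/2 = 10.025 MHz, passes unchanged.
49.65 MHz mod fs = 9.55 MHz.
9.55 MHz ≤ fs/2 = 10.025 MHz, appears at 9.55 MHz.
Distinct values: {3.9 MHz, 5.1 MHz, 6 MHz, 6.85 MHz, 9.55 MHz}.

3.9 MHz, 5.1 MHz, 6 MHz, 6.85 MHz, 9.55 MHz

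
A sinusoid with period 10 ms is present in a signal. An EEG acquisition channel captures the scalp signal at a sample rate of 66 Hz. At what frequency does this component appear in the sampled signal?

T = 10 ms → f = 1/T = 100 Hz.
100 Hz mod fs = 34 Hz.
34 Hz > fs/2 = 33 Hz, folds to fs − 34 Hz = 32 Hz.

32 Hz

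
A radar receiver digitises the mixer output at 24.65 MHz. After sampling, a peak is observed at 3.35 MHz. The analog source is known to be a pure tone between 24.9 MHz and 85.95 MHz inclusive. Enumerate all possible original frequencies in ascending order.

28 MHz, 45.95 MHz, 52.65 MHz, 70.6 MHz, 77.3 MHz

Frequencies that alias to 3.35 MHz are k·fs ± 3.35 MHz for integer k ≥ 0.
k=0: 3.35 MHz.
k=1: 21.3 MHz, 28 MHz.
k=2: 45.95 MHz, 52.65 MHz.
k=3: 70.6 MHz, 77.3 MHz.
k=4: 95.25 MHz, 101.95 MHz.
Within [24.9 MHz, 85.95 MHz]: 28 MHz, 45.95 MHz, 52.65 MHz, 70.6 MHz, 77.3 MHz.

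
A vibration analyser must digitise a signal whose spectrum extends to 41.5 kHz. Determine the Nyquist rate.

Nyquist rate = 2 × 41.5 kHz = 83 kHz.

83 kHz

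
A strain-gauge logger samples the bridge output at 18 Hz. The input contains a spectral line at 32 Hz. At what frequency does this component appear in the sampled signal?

4 Hz

32 Hz mod fs = 14 Hz.
14 Hz > fs/2 = 9 Hz, folds to fs − 14 Hz = 4 Hz.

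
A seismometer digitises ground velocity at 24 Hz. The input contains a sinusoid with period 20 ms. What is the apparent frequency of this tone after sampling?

2 Hz

T = 20 ms → f = 1/T = 50 Hz.
50 Hz mod fs = 2 Hz.
2 Hz ≤ fs/2 = 12 Hz, appears at 2 Hz.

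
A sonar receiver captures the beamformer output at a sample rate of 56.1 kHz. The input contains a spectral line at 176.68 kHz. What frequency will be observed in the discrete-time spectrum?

8.38 kHz

176.68 kHz mod fs = 8.38 kHz.
8.38 kHz ≤ fs/2 = 28.05 kHz, appears at 8.38 kHz.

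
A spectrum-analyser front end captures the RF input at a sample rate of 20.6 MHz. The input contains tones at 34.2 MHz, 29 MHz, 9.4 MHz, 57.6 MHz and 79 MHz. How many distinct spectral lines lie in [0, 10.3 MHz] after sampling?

5

fs/2 = 10.3 MHz.
34.2 MHz mod fs = 13.6 MHz.
13.6 MHz > fs/2 = 10.3 MHz, folds to fs − 13.6 MHz = 7 MHz.
29 MHz mod fs = 8.4 MHz.
8.4 MHz ≤ fs/2 = 10.3 MHz, appears at 8.4 MHz.
9.4 MHz ≤ fs/2 = 10.3 MHz, passes unchanged.
57.6 MHz mod fs = 16.4 MHz.
16.4 MHz > fs/2 = 10.3 MHz, folds to fs − 16.4 MHz = 4.2 MHz.
79 MHz mod fs = 17.2 MHz.
17.2 MHz > fs/2 = 10.3 MHz, folds to fs − 17.2 MHz = 3.4 MHz.
Distinct values: {3.4 MHz, 4.2 MHz, 7 MHz, 8.4 MHz, 9.4 MHz} → 5.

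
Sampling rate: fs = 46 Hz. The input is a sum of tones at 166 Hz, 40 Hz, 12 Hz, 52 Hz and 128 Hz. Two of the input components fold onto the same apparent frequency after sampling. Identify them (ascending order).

fs/2 = 23 Hz.
166 Hz mod fs = 28 Hz.
28 Hz > fs/2 = 23 Hz, folds to fs − 28 Hz = 18 Hz.
40 Hz > fs/2 = 23 Hz, folds to fs − 40 Hz = 6 Hz.
12 Hz ≤ fs/2 = 23 Hz, passes unchanged.
52 Hz mod fs = 6 Hz.
6 Hz ≤ fs/2 = 23 Hz, appears at 6 Hz.
128 Hz mod fs = 36 Hz.
36 Hz > fs/2 = 23 Hz, folds to fs − 36 Hz = 10 Hz.
40 Hz and 52 Hz both map to 6 Hz.

40 Hz, 52 Hz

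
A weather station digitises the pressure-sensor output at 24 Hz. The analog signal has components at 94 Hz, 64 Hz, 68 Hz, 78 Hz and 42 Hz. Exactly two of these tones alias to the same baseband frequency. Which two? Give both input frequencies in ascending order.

fs/2 = 12 Hz.
94 Hz mod fs = 22 Hz.
22 Hz > fs/2 = 12 Hz, folds to fs − 22 Hz = 2 Hz.
64 Hz mod fs = 16 Hz.
16 Hz > fs/2 = 12 Hz, folds to fs − 16 Hz = 8 Hz.
68 Hz mod fs = 20 Hz.
20 Hz > fs/2 = 12 Hz, folds to fs − 20 Hz = 4 Hz.
78 Hz mod fs = 6 Hz.
6 Hz ≤ fs/2 = 12 Hz, appears at 6 Hz.
42 Hz mod fs = 18 Hz.
18 Hz > fs/2 = 12 Hz, folds to fs − 18 Hz = 6 Hz.
42 Hz and 78 Hz both map to 6 Hz.

42 Hz, 78 Hz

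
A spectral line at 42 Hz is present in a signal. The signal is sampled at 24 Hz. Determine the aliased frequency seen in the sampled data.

42 Hz mod fs = 18 Hz.
18 Hz > fs/2 = 12 Hz, folds to fs − 18 Hz = 6 Hz.

6 Hz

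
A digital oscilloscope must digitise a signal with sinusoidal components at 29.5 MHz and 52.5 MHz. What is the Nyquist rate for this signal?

Highest-frequency component: 52.5 MHz.
Nyquist rate = 2 × 52.5 MHz = 105 MHz.

105 MHz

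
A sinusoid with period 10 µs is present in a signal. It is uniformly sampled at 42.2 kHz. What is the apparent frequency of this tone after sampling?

15.6 kHz

T = 10 µs → f = 1/T = 100 kHz.
100 kHz mod fs = 15.6 kHz.
15.6 kHz ≤ fs/2 = 21.1 kHz, appears at 15.6 kHz.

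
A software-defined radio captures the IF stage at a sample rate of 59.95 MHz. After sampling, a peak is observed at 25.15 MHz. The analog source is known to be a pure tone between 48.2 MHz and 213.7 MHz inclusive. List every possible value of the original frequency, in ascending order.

Frequencies that alias to 25.15 MHz are k·fs ± 25.15 MHz for integer k ≥ 0.
k=0: 25.15 MHz.
k=1: 34.8 MHz, 85.1 MHz.
k=2: 94.75 MHz, 145.05 MHz.
k=3: 154.7 MHz, 205 MHz.
k=4: 214.65 MHz, 264.95 MHz.
Within [48.2 MHz, 213.7 MHz]: 85.1 MHz, 94.75 MHz, 145.05 MHz, 154.7 MHz, 205 MHz.

85.1 MHz, 94.75 MHz, 145.05 MHz, 154.7 MHz, 205 MHz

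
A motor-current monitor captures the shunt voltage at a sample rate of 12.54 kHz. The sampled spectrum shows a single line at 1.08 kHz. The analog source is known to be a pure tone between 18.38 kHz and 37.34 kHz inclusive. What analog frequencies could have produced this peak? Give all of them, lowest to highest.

24 kHz, 26.16 kHz, 36.54 kHz

Frequencies that alias to 1.08 kHz are k·fs ± 1.08 kHz for integer k ≥ 0.
k=0: 1.08 kHz.
k=1: 11.46 kHz, 13.62 kHz.
k=2: 24 kHz, 26.16 kHz.
k=3: 36.54 kHz, 38.7 kHz.
k=4: 49.08 kHz, 51.24 kHz.
Within [18.38 kHz, 37.34 kHz]: 24 kHz, 26.16 kHz, 36.54 kHz.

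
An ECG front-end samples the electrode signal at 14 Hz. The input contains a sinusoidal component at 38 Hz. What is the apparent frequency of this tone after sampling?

4 Hz

38 Hz mod fs = 10 Hz.
10 Hz > fs/2 = 7 Hz, folds to fs − 10 Hz = 4 Hz.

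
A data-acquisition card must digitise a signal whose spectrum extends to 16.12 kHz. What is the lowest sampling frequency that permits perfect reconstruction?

Nyquist rate = 2 × 16.12 kHz = 32.24 kHz.

32.24 kHz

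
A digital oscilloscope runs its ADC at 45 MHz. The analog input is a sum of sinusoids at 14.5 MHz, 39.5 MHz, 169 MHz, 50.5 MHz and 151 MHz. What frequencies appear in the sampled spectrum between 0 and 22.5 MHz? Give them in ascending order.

fs/2 = 22.5 MHz.
14.5 MHz ≤ fs/2 = 22.5 MHz, passes unchanged.
39.5 MHz > fs/2 = 22.5 MHz, folds to fs − 39.5 MHz = 5.5 MHz.
169 MHz mod fs = 34 MHz.
34 MHz > fs/2 = 22.5 MHz, folds to fs − 34 MHz = 11 MHz.
50.5 MHz mod fs = 5.5 MHz.
5.5 MHz ≤ fs/2 = 22.5 MHz, appears at 5.5 MHz.
151 MHz mod fs = 16 MHz.
16 MHz ≤ fs/2 = 22.5 MHz, appears at 16 MHz.
Distinct values: {5.5 MHz, 11 MHz, 14.5 MHz, 16 MHz}.

5.5 MHz, 11 MHz, 14.5 MHz, 16 MHz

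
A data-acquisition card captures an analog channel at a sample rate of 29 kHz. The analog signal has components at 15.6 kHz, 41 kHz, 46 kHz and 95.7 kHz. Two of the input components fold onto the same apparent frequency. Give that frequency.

fs/2 = 14.5 kHz.
15.6 kHz > fs/2 = 14.5 kHz, folds to fs − 15.6 kHz = 13.4 kHz.
41 kHz mod fs = 12 kHz.
12 kHz ≤ fs/2 = 14.5 kHz, appears at 12 kHz.
46 kHz mod fs = 17 kHz.
17 kHz > fs/2 = 14.5 kHz, folds to fs − 17 kHz = 12 kHz.
95.7 kHz mod fs = 8.7 kHz.
8.7 kHz ≤ fs/2 = 14.5 kHz, appears at 8.7 kHz.
41 kHz and 46 kHz both map to 12 kHz.

12 kHz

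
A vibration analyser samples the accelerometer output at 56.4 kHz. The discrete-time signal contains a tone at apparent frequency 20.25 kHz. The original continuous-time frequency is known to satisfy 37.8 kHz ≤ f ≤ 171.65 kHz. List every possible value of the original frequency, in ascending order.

76.65 kHz, 92.55 kHz, 133.05 kHz, 148.95 kHz

Frequencies that alias to 20.25 kHz are k·fs ± 20.25 kHz for integer k ≥ 0.
k=0: 20.25 kHz.
k=1: 36.15 kHz, 76.65 kHz.
k=2: 92.55 kHz, 133.05 kHz.
k=3: 148.95 kHz, 189.45 kHz.
k=4: 205.35 kHz, 245.85 kHz.
Within [37.8 kHz, 171.65 kHz]: 76.65 kHz, 92.55 kHz, 133.05 kHz, 148.95 kHz.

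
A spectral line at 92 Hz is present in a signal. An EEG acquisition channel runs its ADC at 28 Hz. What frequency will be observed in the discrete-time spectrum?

8 Hz

92 Hz mod fs = 8 Hz.
8 Hz ≤ fs/2 = 14 Hz, appears at 8 Hz.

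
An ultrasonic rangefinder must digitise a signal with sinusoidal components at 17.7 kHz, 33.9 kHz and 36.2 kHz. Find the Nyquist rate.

72.4 kHz

Highest-frequency component: 36.2 kHz.
Nyquist rate = 2 × 36.2 kHz = 72.4 kHz.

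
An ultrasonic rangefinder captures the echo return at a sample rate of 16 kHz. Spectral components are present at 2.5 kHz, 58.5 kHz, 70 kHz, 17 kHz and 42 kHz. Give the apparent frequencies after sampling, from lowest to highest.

1 kHz, 2.5 kHz, 5.5 kHz, 6 kHz

fs/2 = 8 kHz.
2.5 kHz ≤ fs/2 = 8 kHz, passes unchanged.
58.5 kHz mod fs = 10.5 kHz.
10.5 kHz > fs/2 = 8 kHz, folds to fs − 10.5 kHz = 5.5 kHz.
70 kHz mod fs = 6 kHz.
6 kHz ≤ fs/2 = 8 kHz, appears at 6 kHz.
17 kHz mod fs = 1 kHz.
1 kHz ≤ fs/2 = 8 kHz, appears at 1 kHz.
42 kHz mod fs = 10 kHz.
10 kHz > fs/2 = 8 kHz, folds to fs − 10 kHz = 6 kHz.
Distinct values: {1 kHz, 2.5 kHz, 5.5 kHz, 6 kHz}.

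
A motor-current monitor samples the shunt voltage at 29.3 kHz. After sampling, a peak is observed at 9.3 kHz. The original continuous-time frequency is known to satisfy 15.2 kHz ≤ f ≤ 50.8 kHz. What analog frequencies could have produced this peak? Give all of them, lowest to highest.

20 kHz, 38.6 kHz, 49.3 kHz

Frequencies that alias to 9.3 kHz are k·fs ± 9.3 kHz for integer k ≥ 0.
k=0: 9.3 kHz.
k=1: 20 kHz, 38.6 kHz.
k=2: 49.3 kHz, 67.9 kHz.
k=3: 78.6 kHz, 97.2 kHz.
Within [15.2 kHz, 50.8 kHz]: 20 kHz, 38.6 kHz, 49.3 kHz.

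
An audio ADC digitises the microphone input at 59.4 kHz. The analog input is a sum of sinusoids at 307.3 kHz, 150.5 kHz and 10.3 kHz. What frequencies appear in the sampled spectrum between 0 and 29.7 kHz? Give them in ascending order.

10.3 kHz, 27.7 kHz

fs/2 = 29.7 kHz.
307.3 kHz mod fs = 10.3 kHz.
10.3 kHz ≤ fs/2 = 29.7 kHz, appears at 10.3 kHz.
150.5 kHz mod fs = 31.7 kHz.
31.7 kHz > fs/2 = 29.7 kHz, folds to fs − 31.7 kHz = 27.7 kHz.
10.3 kHz ≤ fs/2 = 29.7 kHz, passes unchanged.
Distinct values: {10.3 kHz, 27.7 kHz}.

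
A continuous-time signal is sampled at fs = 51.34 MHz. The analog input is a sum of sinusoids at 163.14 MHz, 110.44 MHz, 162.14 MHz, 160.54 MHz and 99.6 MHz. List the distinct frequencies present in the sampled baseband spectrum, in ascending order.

fs/2 = 25.67 MHz.
163.14 MHz mod fs = 9.12 MHz.
9.12 MHz ≤ fs/2 = 25.67 MHz, appears at 9.12 MHz.
110.44 MHz mod fs = 7.76 MHz.
7.76 MHz ≤ fs/2 = 25.67 MHz, appears at 7.76 MHz.
162.14 MHz mod fs = 8.12 MHz.
8.12 MHz ≤ fs/2 = 25.67 MHz, appears at 8.12 MHz.
160.54 MHz mod fs = 6.52 MHz.
6.52 MHz ≤ fs/2 = 25.67 MHz, appears at 6.52 MHz.
99.6 MHz mod fs = 48.26 MHz.
48.26 MHz > fs/2 = 25.67 MHz, folds to fs − 48.26 MHz = 3.08 MHz.
Distinct values: {3.08 MHz, 6.52 MHz, 7.76 MHz, 8.12 MHz, 9.12 MHz}.

3.08 MHz, 6.52 MHz, 7.76 MHz, 8.12 MHz, 9.12 MHz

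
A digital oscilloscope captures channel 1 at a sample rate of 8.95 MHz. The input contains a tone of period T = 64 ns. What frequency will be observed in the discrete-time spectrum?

T = 64 ns → f = 1/T = 15.625 MHz.
15.625 MHz mod fs = 6.675 MHz.
6.675 MHz > fs/2 = 4.475 MHz, folds to fs − 6.675 MHz = 2.275 MHz.

2.275 MHz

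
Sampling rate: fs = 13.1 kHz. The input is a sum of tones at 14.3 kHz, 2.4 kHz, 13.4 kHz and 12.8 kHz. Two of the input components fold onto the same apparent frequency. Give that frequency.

0.3 kHz

fs/2 = 6.55 kHz.
14.3 kHz mod fs = 1.2 kHz.
1.2 kHz ≤ fs/2 = 6.55 kHz, appears at 1.2 kHz.
2.4 kHz ≤ fs/2 = 6.55 kHz, passes unchanged.
13.4 kHz mod fs = 0.3 kHz.
0.3 kHz ≤ fs/2 = 6.55 kHz, appears at 0.3 kHz.
12.8 kHz > fs/2 = 6.55 kHz, folds to fs − 12.8 kHz = 0.3 kHz.
12.8 kHz and 13.4 kHz both map to 0.3 kHz.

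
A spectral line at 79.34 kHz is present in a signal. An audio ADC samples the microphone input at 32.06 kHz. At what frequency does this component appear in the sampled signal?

79.34 kHz mod fs = 15.22 kHz.
15.22 kHz ≤ fs/2 = 16.03 kHz, appears at 15.22 kHz.

15.22 kHz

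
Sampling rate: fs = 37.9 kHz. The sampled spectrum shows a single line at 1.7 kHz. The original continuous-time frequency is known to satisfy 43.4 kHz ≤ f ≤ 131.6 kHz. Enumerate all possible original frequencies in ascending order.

74.1 kHz, 77.5 kHz, 112 kHz, 115.4 kHz

Frequencies that alias to 1.7 kHz are k·fs ± 1.7 kHz for integer k ≥ 0.
k=0: 1.7 kHz.
k=1: 36.2 kHz, 39.6 kHz.
k=2: 74.1 kHz, 77.5 kHz.
k=3: 112 kHz, 115.4 kHz.
k=4: 149.9 kHz, 153.3 kHz.
Within [43.4 kHz, 131.6 kHz]: 74.1 kHz, 77.5 kHz, 112 kHz, 115.4 kHz.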